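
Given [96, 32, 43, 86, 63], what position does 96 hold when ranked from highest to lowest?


Sort descending: [96, 86, 63, 43, 32]
Find 96 in the sorted list.
96 is at position 1.
Final answer: 1


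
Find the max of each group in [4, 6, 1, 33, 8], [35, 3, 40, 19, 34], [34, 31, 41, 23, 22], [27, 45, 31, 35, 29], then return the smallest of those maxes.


Find max of each group:
  Group 1: [4, 6, 1, 33, 8] -> max = 33
  Group 2: [35, 3, 40, 19, 34] -> max = 40
  Group 3: [34, 31, 41, 23, 22] -> max = 41
  Group 4: [27, 45, 31, 35, 29] -> max = 45
Maxes: [33, 40, 41, 45]
Minimum of maxes = 33
Final answer: 33


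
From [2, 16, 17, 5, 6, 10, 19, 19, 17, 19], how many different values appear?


List all unique values:
Distinct values: [2, 5, 6, 10, 16, 17, 19]
Count = 7
Final answer: 7


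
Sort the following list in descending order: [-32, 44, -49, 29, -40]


Original list: [-32, 44, -49, 29, -40]
Repeatedly take the largest remaining element:
  Remaining [-32, 44, -49, 29, -40] -> largest is 44
  Remaining [-32, -49, 29, -40] -> largest is 29
  Remaining [-32, -49, -40] -> largest is -32
  Remaining [-49, -40] -> largest is -40
  Remaining [-49] -> largest is -49
Collecting the picks in order gives the descending list.
Final answer: [44, 29, -32, -40, -49]


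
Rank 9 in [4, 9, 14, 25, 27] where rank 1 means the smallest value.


Sort ascending: [4, 9, 14, 25, 27]
Find 9 in the sorted list.
9 is at position 2 (1-indexed).
Final answer: 2


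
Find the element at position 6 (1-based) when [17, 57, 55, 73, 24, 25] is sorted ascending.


Sort ascending: [17, 24, 25, 55, 57, 73]
The 6th element (1-indexed) is at index 5.
Value = 73
Final answer: 73


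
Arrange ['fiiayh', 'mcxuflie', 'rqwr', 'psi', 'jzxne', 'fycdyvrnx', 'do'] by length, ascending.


Compute lengths:
  'fiiayh' has length 6
  'mcxuflie' has length 8
  'rqwr' has length 4
  'psi' has length 3
  'jzxne' has length 5
  'fycdyvrnx' has length 9
  'do' has length 2
Lengths in increasing order: 2 < 3 < 4 < 5 < 6 < 8 < 9
Listing the words in that order gives the answer.
Final answer: ['do', 'psi', 'rqwr', 'jzxne', 'fiiayh', 'mcxuflie', 'fycdyvrnx']


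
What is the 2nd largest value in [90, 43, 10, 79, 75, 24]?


Sort descending: [90, 79, 75, 43, 24, 10]
The 2nd element (1-indexed) is at index 1.
Value = 79
Final answer: 79


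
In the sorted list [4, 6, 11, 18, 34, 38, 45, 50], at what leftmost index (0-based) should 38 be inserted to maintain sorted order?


List is sorted: [4, 6, 11, 18, 34, 38, 45, 50]
We need the leftmost position where 38 can be inserted, i.e. the first index whose element is >= 38 (or the end of the list if none is).
Binary search with low=0, high=8 (0-based indices):
  low=0, high=8, mid=4: a[4]=34 < 38, so low = 5
  low=5, high=8, mid=6: a[6]=45 >= 38, so high = 6
  low=5, high=6, mid=5: a[5]=38 >= 38, so high = 5
Now low = high = 5, so the insertion index is 5.
Final answer: 5


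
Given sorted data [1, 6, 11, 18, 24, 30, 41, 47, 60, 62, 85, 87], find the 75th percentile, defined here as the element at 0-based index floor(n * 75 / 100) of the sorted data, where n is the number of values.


The dataset has n = 12 elements.
Index = floor(12 * 75 / 100) = floor(900 / 100) = floor(9) = 9
Counting from index 0 in the sorted data, the element at index 9 is 62.
Final answer: 62


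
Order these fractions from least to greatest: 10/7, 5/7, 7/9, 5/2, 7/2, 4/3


Convert to decimal for comparison:
  10/7 = 1.4286
  5/7 = 0.7143
  7/9 = 0.7778
  5/2 = 2.5
  7/2 = 3.5
  4/3 = 1.3333
Decimals in increasing order: 0.7143 < 0.7778 < 1.3333 < 1.4286 < 2.5 < 3.5
Writing each back as its fraction gives the sorted order.
Final answer: 5/7, 7/9, 4/3, 10/7, 5/2, 7/2


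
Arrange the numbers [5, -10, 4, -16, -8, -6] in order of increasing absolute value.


Compute absolute values:
  |5| = 5
  |-10| = 10
  |4| = 4
  |-16| = 16
  |-8| = 8
  |-6| = 6
Absolute values in increasing order: 4 < 5 < 6 < 8 < 10 < 16
Listing the original numbers in that order gives the answer.
Final answer: [4, 5, -6, -8, -10, -16]


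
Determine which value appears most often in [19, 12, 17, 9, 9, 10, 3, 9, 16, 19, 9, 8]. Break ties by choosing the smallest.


Count the frequency of each value:
  3 appears 1 time(s)
  8 appears 1 time(s)
  9 appears 4 time(s)
  10 appears 1 time(s)
  12 appears 1 time(s)
  16 appears 1 time(s)
  17 appears 1 time(s)
  19 appears 2 time(s)
Maximum frequency is 4.
Only 9 reaches that frequency, so it is the mode.
Final answer: 9


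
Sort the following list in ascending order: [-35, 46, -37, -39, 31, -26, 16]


Original list: [-35, 46, -37, -39, 31, -26, 16]
Repeatedly take the smallest remaining element:
  Remaining [-35, 46, -37, -39, 31, -26, 16] -> smallest is -39
  Remaining [-35, 46, -37, 31, -26, 16] -> smallest is -37
  Remaining [-35, 46, 31, -26, 16] -> smallest is -35
  Remaining [46, 31, -26, 16] -> smallest is -26
  Remaining [46, 31, 16] -> smallest is 16
  Remaining [46, 31] -> smallest is 31
  Remaining [46] -> smallest is 46
Collecting the picks in order gives the sorted list.
Final answer: [-39, -37, -35, -26, 16, 31, 46]


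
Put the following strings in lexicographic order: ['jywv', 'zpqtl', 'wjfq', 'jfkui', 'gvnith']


Compare strings character by character (the first differing letter decides):
  'gvnith' < 'jfkui' since 'g' < 'j' at position 1
  'jfkui' < 'jywv' since 'f' < 'y' at position 2
  'jywv' < 'wjfq' since 'j' < 'w' at position 1
  'wjfq' < 'zpqtl' since 'w' < 'z' at position 1
Chaining these comparisons gives the alphabetical order.
Final answer: ['gvnith', 'jfkui', 'jywv', 'wjfq', 'zpqtl']


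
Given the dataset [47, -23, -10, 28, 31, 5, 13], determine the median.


First, sort the list: [-23, -10, 5, 13, 28, 31, 47]
The list has 7 elements (odd count).
The middle index is 3 (0-based), and the element there is 13.
Final answer: 13


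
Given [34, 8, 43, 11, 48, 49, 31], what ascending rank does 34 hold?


Sort ascending: [8, 11, 31, 34, 43, 48, 49]
Find 34 in the sorted list.
34 is at position 4 (1-indexed).
Final answer: 4


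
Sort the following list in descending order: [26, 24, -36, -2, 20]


Original list: [26, 24, -36, -2, 20]
Repeatedly take the largest remaining element:
  Remaining [26, 24, -36, -2, 20] -> largest is 26
  Remaining [24, -36, -2, 20] -> largest is 24
  Remaining [-36, -2, 20] -> largest is 20
  Remaining [-36, -2] -> largest is -2
  Remaining [-36] -> largest is -36
Collecting the picks in order gives the descending list.
Final answer: [26, 24, 20, -2, -36]


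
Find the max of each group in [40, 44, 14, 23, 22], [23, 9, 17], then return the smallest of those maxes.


Find max of each group:
  Group 1: [40, 44, 14, 23, 22] -> max = 44
  Group 2: [23, 9, 17] -> max = 23
Maxes: [44, 23]
Minimum of maxes = 23
Final answer: 23


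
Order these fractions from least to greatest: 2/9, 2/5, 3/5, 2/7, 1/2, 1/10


Convert to decimal for comparison:
  2/9 = 0.2222
  2/5 = 0.4
  3/5 = 0.6
  2/7 = 0.2857
  1/2 = 0.5
  1/10 = 0.1
Decimals in increasing order: 0.1 < 0.2222 < 0.2857 < 0.4 < 0.5 < 0.6
Writing each back as its fraction gives the sorted order.
Final answer: 1/10, 2/9, 2/7, 2/5, 1/2, 3/5


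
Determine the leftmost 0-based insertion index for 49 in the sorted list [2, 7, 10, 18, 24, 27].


List is sorted: [2, 7, 10, 18, 24, 27]
We need the leftmost position where 49 can be inserted, i.e. the first index whose element is >= 49 (or the end of the list if none is).
Binary search with low=0, high=6 (0-based indices):
  low=0, high=6, mid=3: a[3]=18 < 49, so low = 4
  low=4, high=6, mid=5: a[5]=27 < 49, so low = 6
Now low = high = 6, so the insertion index is 6.
Final answer: 6


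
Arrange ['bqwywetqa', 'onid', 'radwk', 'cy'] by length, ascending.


Compute lengths:
  'bqwywetqa' has length 9
  'onid' has length 4
  'radwk' has length 5
  'cy' has length 2
Lengths in increasing order: 2 < 4 < 5 < 9
Listing the words in that order gives the answer.
Final answer: ['cy', 'onid', 'radwk', 'bqwywetqa']


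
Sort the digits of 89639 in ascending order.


The number 89639 has digits: 8, 9, 6, 3, 9
Sorted: 3, 6, 8, 9, 9
Joining the sorted digits gives the result.
Final answer: 36899


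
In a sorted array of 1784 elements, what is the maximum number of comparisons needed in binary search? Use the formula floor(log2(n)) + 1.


Binary search halves the search space each step.
Maximum comparisons = floor(log2(1784)) + 1
log2(1784) = 10.8009
floor(log2(1784)) = 10, so 10 + 1 = 11
Final answer: 11


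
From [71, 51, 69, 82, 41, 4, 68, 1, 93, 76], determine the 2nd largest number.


Sort descending: [93, 82, 76, 71, 69, 68, 51, 41, 4, 1]
The 2nd element (1-indexed) is at index 1.
Value = 82
Final answer: 82


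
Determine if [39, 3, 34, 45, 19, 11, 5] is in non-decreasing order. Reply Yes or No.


Check consecutive pairs:
  39 <= 3? False
  3 <= 34? True
  34 <= 45? True
  45 <= 19? False
  19 <= 11? False
  11 <= 5? False
4 consecutive pair(s) are out of order, so the list is not sorted.
Final answer: No


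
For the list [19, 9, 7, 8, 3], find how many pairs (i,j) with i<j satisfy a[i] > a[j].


For each element, count the later elements that are smaller than it:
  19 (index 0): smaller elements after it = [9, 7, 8, 3] -> 4
  9 (index 1): smaller elements after it = [7, 8, 3] -> 3
  7 (index 2): smaller elements after it = [3] -> 1
  8 (index 3): smaller elements after it = [3] -> 1
Total inversions = 4 + 3 + 1 + 1 = 9
Final answer: 9


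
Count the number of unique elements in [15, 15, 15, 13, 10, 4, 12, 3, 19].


List all unique values:
Distinct values: [3, 4, 10, 12, 13, 15, 19]
Count = 7
Final answer: 7


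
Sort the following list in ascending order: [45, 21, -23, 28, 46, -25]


Original list: [45, 21, -23, 28, 46, -25]
Repeatedly take the smallest remaining element:
  Remaining [45, 21, -23, 28, 46, -25] -> smallest is -25
  Remaining [45, 21, -23, 28, 46] -> smallest is -23
  Remaining [45, 21, 28, 46] -> smallest is 21
  Remaining [45, 28, 46] -> smallest is 28
  Remaining [45, 46] -> smallest is 45
  Remaining [46] -> smallest is 46
Collecting the picks in order gives the sorted list.
Final answer: [-25, -23, 21, 28, 45, 46]


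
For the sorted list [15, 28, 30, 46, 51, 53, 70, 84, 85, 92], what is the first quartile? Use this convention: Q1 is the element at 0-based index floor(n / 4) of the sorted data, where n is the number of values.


The list has n = 10 elements.
Q1 index = floor(10 / 4) = floor(2.5) = 2
Counting from index 0 in the sorted data, the element at index 2 is 30.
Final answer: 30


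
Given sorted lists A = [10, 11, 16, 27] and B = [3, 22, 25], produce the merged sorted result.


List A: [10, 11, 16, 27]
List B: [3, 22, 25]
Repeatedly compare the front elements and take the smaller:
  10 vs 3 -> take 3
  10 vs 22 -> take 10
  11 vs 22 -> take 11
  16 vs 22 -> take 16
  27 vs 22 -> take 22
  27 vs 25 -> take 25
  B is exhausted; append the rest of A: [27]
Final answer: [3, 10, 11, 16, 22, 25, 27]


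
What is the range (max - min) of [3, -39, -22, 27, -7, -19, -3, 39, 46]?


Maximum value: 46
Minimum value: -39
Range = 46 - (-39) = 85
Final answer: 85


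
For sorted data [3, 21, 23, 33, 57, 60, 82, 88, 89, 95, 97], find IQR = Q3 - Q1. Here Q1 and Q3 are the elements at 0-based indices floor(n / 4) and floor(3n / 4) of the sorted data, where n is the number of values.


The data has n = 11 elements.
Q1 index = floor(11 / 4) = floor(2.75) = 2; Q3 index = floor(3 * 11 / 4) = floor(8.25) = 8
Q1 = element at index 2 = 23
Q3 = element at index 8 = 89
IQR = 89 - 23 = 66
Final answer: 66


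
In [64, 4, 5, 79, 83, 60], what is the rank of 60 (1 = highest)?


Sort descending: [83, 79, 64, 60, 5, 4]
Find 60 in the sorted list.
60 is at position 4.
Final answer: 4


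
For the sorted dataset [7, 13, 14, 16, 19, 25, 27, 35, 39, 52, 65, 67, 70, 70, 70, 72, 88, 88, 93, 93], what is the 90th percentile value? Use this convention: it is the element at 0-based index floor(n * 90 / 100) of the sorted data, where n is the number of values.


The dataset has n = 20 elements.
Index = floor(20 * 90 / 100) = floor(1800 / 100) = floor(18) = 18
Counting from index 0 in the sorted data, the element at index 18 is 93.
Final answer: 93


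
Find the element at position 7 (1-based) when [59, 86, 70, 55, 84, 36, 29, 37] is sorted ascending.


Sort ascending: [29, 36, 37, 55, 59, 70, 84, 86]
The 7th element (1-indexed) is at index 6.
Value = 84
Final answer: 84


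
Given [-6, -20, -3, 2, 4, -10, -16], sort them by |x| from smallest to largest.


Compute absolute values:
  |-6| = 6
  |-20| = 20
  |-3| = 3
  |2| = 2
  |4| = 4
  |-10| = 10
  |-16| = 16
Absolute values in increasing order: 2 < 3 < 4 < 6 < 10 < 16 < 20
Listing the original numbers in that order gives the answer.
Final answer: [2, -3, 4, -6, -10, -16, -20]


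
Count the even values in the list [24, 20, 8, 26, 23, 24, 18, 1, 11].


Check each element:
  24 is even
  20 is even
  8 is even
  26 is even
  23 is odd
  24 is even
  18 is even
  1 is odd
  11 is odd
Evens: [24, 20, 8, 26, 24, 18]
Count of evens = 6
Final answer: 6


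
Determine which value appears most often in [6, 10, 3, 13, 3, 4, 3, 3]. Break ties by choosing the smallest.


Count the frequency of each value:
  3 appears 4 time(s)
  4 appears 1 time(s)
  6 appears 1 time(s)
  10 appears 1 time(s)
  13 appears 1 time(s)
Maximum frequency is 4.
Only 3 reaches that frequency, so it is the mode.
Final answer: 3


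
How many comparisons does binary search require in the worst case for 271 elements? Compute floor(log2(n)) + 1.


Binary search halves the search space each step.
Maximum comparisons = floor(log2(271)) + 1
log2(271) = 8.0821
floor(log2(271)) = 8, so 8 + 1 = 9
Final answer: 9


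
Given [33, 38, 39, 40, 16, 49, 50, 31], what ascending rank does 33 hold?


Sort ascending: [16, 31, 33, 38, 39, 40, 49, 50]
Find 33 in the sorted list.
33 is at position 3 (1-indexed).
Final answer: 3


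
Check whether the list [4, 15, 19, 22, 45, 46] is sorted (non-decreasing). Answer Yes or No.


Check consecutive pairs:
  4 <= 15? True
  15 <= 19? True
  19 <= 22? True
  22 <= 45? True
  45 <= 46? True
Every consecutive pair is in order, so the list is non-decreasing.
Final answer: Yes


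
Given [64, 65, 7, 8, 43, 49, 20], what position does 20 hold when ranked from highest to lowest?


Sort descending: [65, 64, 49, 43, 20, 8, 7]
Find 20 in the sorted list.
20 is at position 5.
Final answer: 5


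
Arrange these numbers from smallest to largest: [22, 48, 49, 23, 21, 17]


Original list: [22, 48, 49, 23, 21, 17]
Repeatedly take the smallest remaining element:
  Remaining [22, 48, 49, 23, 21, 17] -> smallest is 17
  Remaining [22, 48, 49, 23, 21] -> smallest is 21
  Remaining [22, 48, 49, 23] -> smallest is 22
  Remaining [48, 49, 23] -> smallest is 23
  Remaining [48, 49] -> smallest is 48
  Remaining [49] -> smallest is 49
Collecting the picks in order gives the sorted list.
Final answer: [17, 21, 22, 23, 48, 49]


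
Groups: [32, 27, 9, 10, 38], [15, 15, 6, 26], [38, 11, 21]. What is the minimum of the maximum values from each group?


Find max of each group:
  Group 1: [32, 27, 9, 10, 38] -> max = 38
  Group 2: [15, 15, 6, 26] -> max = 26
  Group 3: [38, 11, 21] -> max = 38
Maxes: [38, 26, 38]
Minimum of maxes = 26
Final answer: 26


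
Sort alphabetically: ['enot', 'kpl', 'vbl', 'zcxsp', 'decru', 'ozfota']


Compare strings character by character (the first differing letter decides):
  'decru' < 'enot' since 'd' < 'e' at position 1
  'enot' < 'kpl' since 'e' < 'k' at position 1
  'kpl' < 'ozfota' since 'k' < 'o' at position 1
  'ozfota' < 'vbl' since 'o' < 'v' at position 1
  'vbl' < 'zcxsp' since 'v' < 'z' at position 1
Chaining these comparisons gives the alphabetical order.
Final answer: ['decru', 'enot', 'kpl', 'ozfota', 'vbl', 'zcxsp']


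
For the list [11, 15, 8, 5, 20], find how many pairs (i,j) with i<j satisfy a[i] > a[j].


For each element, count the later elements that are smaller than it:
  11 (index 0): smaller elements after it = [8, 5] -> 2
  15 (index 1): smaller elements after it = [8, 5] -> 2
  8 (index 2): smaller elements after it = [5] -> 1
  5 (index 3): smaller elements after it = [] -> 0
Total inversions = 2 + 2 + 1 + 0 = 5
Final answer: 5


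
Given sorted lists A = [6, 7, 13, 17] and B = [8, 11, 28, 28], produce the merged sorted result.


List A: [6, 7, 13, 17]
List B: [8, 11, 28, 28]
Repeatedly compare the front elements and take the smaller:
  6 vs 8 -> take 6
  7 vs 8 -> take 7
  13 vs 8 -> take 8
  13 vs 11 -> take 11
  13 vs 28 -> take 13
  17 vs 28 -> take 17
  A is exhausted; append the rest of B: [28, 28]
Final answer: [6, 7, 8, 11, 13, 17, 28, 28]


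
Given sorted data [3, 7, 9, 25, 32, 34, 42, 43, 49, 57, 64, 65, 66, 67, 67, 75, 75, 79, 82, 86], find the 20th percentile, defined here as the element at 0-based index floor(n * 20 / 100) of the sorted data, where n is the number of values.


The dataset has n = 20 elements.
Index = floor(20 * 20 / 100) = floor(400 / 100) = floor(4) = 4
Counting from index 0 in the sorted data, the element at index 4 is 32.
Final answer: 32


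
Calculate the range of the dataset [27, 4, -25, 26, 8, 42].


Maximum value: 42
Minimum value: -25
Range = 42 - (-25) = 67
Final answer: 67


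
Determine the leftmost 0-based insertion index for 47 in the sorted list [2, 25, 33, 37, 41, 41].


List is sorted: [2, 25, 33, 37, 41, 41]
We need the leftmost position where 47 can be inserted, i.e. the first index whose element is >= 47 (or the end of the list if none is).
Binary search with low=0, high=6 (0-based indices):
  low=0, high=6, mid=3: a[3]=37 < 47, so low = 4
  low=4, high=6, mid=5: a[5]=41 < 47, so low = 6
Now low = high = 6, so the insertion index is 6.
Final answer: 6


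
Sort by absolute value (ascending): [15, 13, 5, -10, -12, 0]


Compute absolute values:
  |15| = 15
  |13| = 13
  |5| = 5
  |-10| = 10
  |-12| = 12
  |0| = 0
Absolute values in increasing order: 0 < 5 < 10 < 12 < 13 < 15
Listing the original numbers in that order gives the answer.
Final answer: [0, 5, -10, -12, 13, 15]


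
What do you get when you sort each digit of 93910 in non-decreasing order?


The number 93910 has digits: 9, 3, 9, 1, 0
Sorted: 0, 1, 3, 9, 9
Joining the sorted digits gives the result.
Final answer: 01399


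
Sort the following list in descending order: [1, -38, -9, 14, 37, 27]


Original list: [1, -38, -9, 14, 37, 27]
Repeatedly take the largest remaining element:
  Remaining [1, -38, -9, 14, 37, 27] -> largest is 37
  Remaining [1, -38, -9, 14, 27] -> largest is 27
  Remaining [1, -38, -9, 14] -> largest is 14
  Remaining [1, -38, -9] -> largest is 1
  Remaining [-38, -9] -> largest is -9
  Remaining [-38] -> largest is -38
Collecting the picks in order gives the descending list.
Final answer: [37, 27, 14, 1, -9, -38]


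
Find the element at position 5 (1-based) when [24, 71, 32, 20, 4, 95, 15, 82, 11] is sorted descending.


Sort descending: [95, 82, 71, 32, 24, 20, 15, 11, 4]
The 5th element (1-indexed) is at index 4.
Value = 24
Final answer: 24


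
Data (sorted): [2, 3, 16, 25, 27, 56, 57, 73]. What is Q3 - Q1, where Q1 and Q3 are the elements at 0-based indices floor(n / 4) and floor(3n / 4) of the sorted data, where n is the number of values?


The data has n = 8 elements.
Q1 index = floor(8 / 4) = floor(2) = 2; Q3 index = floor(3 * 8 / 4) = floor(6) = 6
Q1 = element at index 2 = 16
Q3 = element at index 6 = 57
IQR = 57 - 16 = 41
Final answer: 41


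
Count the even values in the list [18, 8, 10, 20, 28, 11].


Check each element:
  18 is even
  8 is even
  10 is even
  20 is even
  28 is even
  11 is odd
Evens: [18, 8, 10, 20, 28]
Count of evens = 5
Final answer: 5


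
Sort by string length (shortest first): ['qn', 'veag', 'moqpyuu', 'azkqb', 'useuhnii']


Compute lengths:
  'qn' has length 2
  'veag' has length 4
  'moqpyuu' has length 7
  'azkqb' has length 5
  'useuhnii' has length 8
Lengths in increasing order: 2 < 4 < 5 < 7 < 8
Listing the words in that order gives the answer.
Final answer: ['qn', 'veag', 'azkqb', 'moqpyuu', 'useuhnii']


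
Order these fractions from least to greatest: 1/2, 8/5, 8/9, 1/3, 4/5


Convert to decimal for comparison:
  1/2 = 0.5
  8/5 = 1.6
  8/9 = 0.8889
  1/3 = 0.3333
  4/5 = 0.8
Decimals in increasing order: 0.3333 < 0.5 < 0.8 < 0.8889 < 1.6
Writing each back as its fraction gives the sorted order.
Final answer: 1/3, 1/2, 4/5, 8/9, 8/5


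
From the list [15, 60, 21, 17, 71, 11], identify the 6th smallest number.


Sort ascending: [11, 15, 17, 21, 60, 71]
The 6th element (1-indexed) is at index 5.
Value = 71
Final answer: 71


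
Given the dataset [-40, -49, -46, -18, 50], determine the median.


First, sort the list: [-49, -46, -40, -18, 50]
The list has 5 elements (odd count).
The middle index is 2 (0-based), and the element there is -40.
Final answer: -40


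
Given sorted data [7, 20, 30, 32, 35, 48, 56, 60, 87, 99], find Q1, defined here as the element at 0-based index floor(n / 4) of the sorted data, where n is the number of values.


The list has n = 10 elements.
Q1 index = floor(10 / 4) = floor(2.5) = 2
Counting from index 0 in the sorted data, the element at index 2 is 30.
Final answer: 30


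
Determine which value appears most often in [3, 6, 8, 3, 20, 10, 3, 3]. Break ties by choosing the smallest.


Count the frequency of each value:
  3 appears 4 time(s)
  6 appears 1 time(s)
  8 appears 1 time(s)
  10 appears 1 time(s)
  20 appears 1 time(s)
Maximum frequency is 4.
Only 3 reaches that frequency, so it is the mode.
Final answer: 3


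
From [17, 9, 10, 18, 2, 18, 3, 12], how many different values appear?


List all unique values:
Distinct values: [2, 3, 9, 10, 12, 17, 18]
Count = 7
Final answer: 7


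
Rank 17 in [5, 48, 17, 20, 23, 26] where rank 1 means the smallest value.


Sort ascending: [5, 17, 20, 23, 26, 48]
Find 17 in the sorted list.
17 is at position 2 (1-indexed).
Final answer: 2


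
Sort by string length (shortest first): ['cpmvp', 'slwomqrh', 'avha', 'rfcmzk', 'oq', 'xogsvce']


Compute lengths:
  'cpmvp' has length 5
  'slwomqrh' has length 8
  'avha' has length 4
  'rfcmzk' has length 6
  'oq' has length 2
  'xogsvce' has length 7
Lengths in increasing order: 2 < 4 < 5 < 6 < 7 < 8
Listing the words in that order gives the answer.
Final answer: ['oq', 'avha', 'cpmvp', 'rfcmzk', 'xogsvce', 'slwomqrh']


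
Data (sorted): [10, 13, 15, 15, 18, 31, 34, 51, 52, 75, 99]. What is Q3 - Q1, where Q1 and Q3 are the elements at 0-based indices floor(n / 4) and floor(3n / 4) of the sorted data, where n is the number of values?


The data has n = 11 elements.
Q1 index = floor(11 / 4) = floor(2.75) = 2; Q3 index = floor(3 * 11 / 4) = floor(8.25) = 8
Q1 = element at index 2 = 15
Q3 = element at index 8 = 52
IQR = 52 - 15 = 37
Final answer: 37


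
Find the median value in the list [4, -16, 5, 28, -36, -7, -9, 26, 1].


First, sort the list: [-36, -16, -9, -7, 1, 4, 5, 26, 28]
The list has 9 elements (odd count).
The middle index is 4 (0-based), and the element there is 1.
Final answer: 1


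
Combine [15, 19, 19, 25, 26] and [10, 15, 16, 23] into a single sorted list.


List A: [15, 19, 19, 25, 26]
List B: [10, 15, 16, 23]
Repeatedly compare the front elements and take the smaller:
  15 vs 10 -> take 10
  15 vs 15 -> take 15
  19 vs 15 -> take 15
  19 vs 16 -> take 16
  19 vs 23 -> take 19
  19 vs 23 -> take 19
  25 vs 23 -> take 23
  B is exhausted; append the rest of A: [25, 26]
Final answer: [10, 15, 15, 16, 19, 19, 23, 25, 26]


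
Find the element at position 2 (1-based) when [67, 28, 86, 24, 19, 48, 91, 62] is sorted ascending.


Sort ascending: [19, 24, 28, 48, 62, 67, 86, 91]
The 2nd element (1-indexed) is at index 1.
Value = 24
Final answer: 24


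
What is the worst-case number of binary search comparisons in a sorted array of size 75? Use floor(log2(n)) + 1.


Binary search halves the search space each step.
Maximum comparisons = floor(log2(75)) + 1
log2(75) = 6.2288
floor(log2(75)) = 6, so 6 + 1 = 7
Final answer: 7


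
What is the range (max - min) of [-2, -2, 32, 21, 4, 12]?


Maximum value: 32
Minimum value: -2
Range = 32 - (-2) = 34
Final answer: 34


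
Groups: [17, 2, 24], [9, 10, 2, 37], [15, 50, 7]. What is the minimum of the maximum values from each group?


Find max of each group:
  Group 1: [17, 2, 24] -> max = 24
  Group 2: [9, 10, 2, 37] -> max = 37
  Group 3: [15, 50, 7] -> max = 50
Maxes: [24, 37, 50]
Minimum of maxes = 24
Final answer: 24


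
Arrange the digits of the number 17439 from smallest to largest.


The number 17439 has digits: 1, 7, 4, 3, 9
Sorted: 1, 3, 4, 7, 9
Joining the sorted digits gives the result.
Final answer: 13479


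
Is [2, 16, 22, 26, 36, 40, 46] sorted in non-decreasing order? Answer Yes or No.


Check consecutive pairs:
  2 <= 16? True
  16 <= 22? True
  22 <= 26? True
  26 <= 36? True
  36 <= 40? True
  40 <= 46? True
Every consecutive pair is in order, so the list is non-decreasing.
Final answer: Yes


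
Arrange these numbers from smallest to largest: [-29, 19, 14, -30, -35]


Original list: [-29, 19, 14, -30, -35]
Repeatedly take the smallest remaining element:
  Remaining [-29, 19, 14, -30, -35] -> smallest is -35
  Remaining [-29, 19, 14, -30] -> smallest is -30
  Remaining [-29, 19, 14] -> smallest is -29
  Remaining [19, 14] -> smallest is 14
  Remaining [19] -> smallest is 19
Collecting the picks in order gives the sorted list.
Final answer: [-35, -30, -29, 14, 19]


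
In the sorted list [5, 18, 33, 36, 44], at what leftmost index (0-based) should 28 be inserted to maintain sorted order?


List is sorted: [5, 18, 33, 36, 44]
We need the leftmost position where 28 can be inserted, i.e. the first index whose element is >= 28 (or the end of the list if none is).
Binary search with low=0, high=5 (0-based indices):
  low=0, high=5, mid=2: a[2]=33 >= 28, so high = 2
  low=0, high=2, mid=1: a[1]=18 < 28, so low = 2
Now low = high = 2, so the insertion index is 2.
Final answer: 2


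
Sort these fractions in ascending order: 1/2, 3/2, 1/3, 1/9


Convert to decimal for comparison:
  1/2 = 0.5
  3/2 = 1.5
  1/3 = 0.3333
  1/9 = 0.1111
Decimals in increasing order: 0.1111 < 0.3333 < 0.5 < 1.5
Writing each back as its fraction gives the sorted order.
Final answer: 1/9, 1/3, 1/2, 3/2


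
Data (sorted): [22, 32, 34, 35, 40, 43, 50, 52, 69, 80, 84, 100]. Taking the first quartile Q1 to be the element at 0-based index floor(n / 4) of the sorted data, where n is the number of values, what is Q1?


The list has n = 12 elements.
Q1 index = floor(12 / 4) = floor(3) = 3
Counting from index 0 in the sorted data, the element at index 3 is 35.
Final answer: 35


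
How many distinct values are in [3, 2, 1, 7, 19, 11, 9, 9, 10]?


List all unique values:
Distinct values: [1, 2, 3, 7, 9, 10, 11, 19]
Count = 8
Final answer: 8


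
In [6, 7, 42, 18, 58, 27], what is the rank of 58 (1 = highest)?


Sort descending: [58, 42, 27, 18, 7, 6]
Find 58 in the sorted list.
58 is at position 1.
Final answer: 1


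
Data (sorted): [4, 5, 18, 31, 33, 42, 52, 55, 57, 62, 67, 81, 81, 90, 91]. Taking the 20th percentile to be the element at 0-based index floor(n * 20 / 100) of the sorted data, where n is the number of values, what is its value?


The dataset has n = 15 elements.
Index = floor(15 * 20 / 100) = floor(300 / 100) = floor(3) = 3
Counting from index 0 in the sorted data, the element at index 3 is 31.
Final answer: 31


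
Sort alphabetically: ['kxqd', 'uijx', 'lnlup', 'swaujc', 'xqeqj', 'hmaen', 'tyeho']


Compare strings character by character (the first differing letter decides):
  'hmaen' < 'kxqd' since 'h' < 'k' at position 1
  'kxqd' < 'lnlup' since 'k' < 'l' at position 1
  'lnlup' < 'swaujc' since 'l' < 's' at position 1
  'swaujc' < 'tyeho' since 's' < 't' at position 1
  'tyeho' < 'uijx' since 't' < 'u' at position 1
  'uijx' < 'xqeqj' since 'u' < 'x' at position 1
Chaining these comparisons gives the alphabetical order.
Final answer: ['hmaen', 'kxqd', 'lnlup', 'swaujc', 'tyeho', 'uijx', 'xqeqj']


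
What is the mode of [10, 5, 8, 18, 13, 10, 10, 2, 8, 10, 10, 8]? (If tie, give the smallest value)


Count the frequency of each value:
  2 appears 1 time(s)
  5 appears 1 time(s)
  8 appears 3 time(s)
  10 appears 5 time(s)
  13 appears 1 time(s)
  18 appears 1 time(s)
Maximum frequency is 5.
Only 10 reaches that frequency, so it is the mode.
Final answer: 10


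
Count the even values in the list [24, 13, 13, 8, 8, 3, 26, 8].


Check each element:
  24 is even
  13 is odd
  13 is odd
  8 is even
  8 is even
  3 is odd
  26 is even
  8 is even
Evens: [24, 8, 8, 26, 8]
Count of evens = 5
Final answer: 5


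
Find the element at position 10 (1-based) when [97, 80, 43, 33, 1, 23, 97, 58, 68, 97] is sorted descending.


Sort descending: [97, 97, 97, 80, 68, 58, 43, 33, 23, 1]
The 10th element (1-indexed) is at index 9.
Value = 1
Final answer: 1


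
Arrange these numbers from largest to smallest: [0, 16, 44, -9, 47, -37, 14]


Original list: [0, 16, 44, -9, 47, -37, 14]
Repeatedly take the largest remaining element:
  Remaining [0, 16, 44, -9, 47, -37, 14] -> largest is 47
  Remaining [0, 16, 44, -9, -37, 14] -> largest is 44
  Remaining [0, 16, -9, -37, 14] -> largest is 16
  Remaining [0, -9, -37, 14] -> largest is 14
  Remaining [0, -9, -37] -> largest is 0
  Remaining [-9, -37] -> largest is -9
  Remaining [-37] -> largest is -37
Collecting the picks in order gives the descending list.
Final answer: [47, 44, 16, 14, 0, -9, -37]


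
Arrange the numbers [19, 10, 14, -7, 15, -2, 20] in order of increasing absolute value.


Compute absolute values:
  |19| = 19
  |10| = 10
  |14| = 14
  |-7| = 7
  |15| = 15
  |-2| = 2
  |20| = 20
Absolute values in increasing order: 2 < 7 < 10 < 14 < 15 < 19 < 20
Listing the original numbers in that order gives the answer.
Final answer: [-2, -7, 10, 14, 15, 19, 20]


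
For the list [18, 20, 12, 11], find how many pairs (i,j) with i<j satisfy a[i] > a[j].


For each element, count the later elements that are smaller than it:
  18 (index 0): smaller elements after it = [12, 11] -> 2
  20 (index 1): smaller elements after it = [12, 11] -> 2
  12 (index 2): smaller elements after it = [11] -> 1
Total inversions = 2 + 2 + 1 = 5
Final answer: 5


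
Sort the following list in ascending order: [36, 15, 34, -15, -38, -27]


Original list: [36, 15, 34, -15, -38, -27]
Repeatedly take the smallest remaining element:
  Remaining [36, 15, 34, -15, -38, -27] -> smallest is -38
  Remaining [36, 15, 34, -15, -27] -> smallest is -27
  Remaining [36, 15, 34, -15] -> smallest is -15
  Remaining [36, 15, 34] -> smallest is 15
  Remaining [36, 34] -> smallest is 34
  Remaining [36] -> smallest is 36
Collecting the picks in order gives the sorted list.
Final answer: [-38, -27, -15, 15, 34, 36]


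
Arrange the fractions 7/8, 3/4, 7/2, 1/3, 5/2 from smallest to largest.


Convert to decimal for comparison:
  7/8 = 0.875
  3/4 = 0.75
  7/2 = 3.5
  1/3 = 0.3333
  5/2 = 2.5
Decimals in increasing order: 0.3333 < 0.75 < 0.875 < 2.5 < 3.5
Writing each back as its fraction gives the sorted order.
Final answer: 1/3, 3/4, 7/8, 5/2, 7/2


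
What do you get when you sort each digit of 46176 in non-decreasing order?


The number 46176 has digits: 4, 6, 1, 7, 6
Sorted: 1, 4, 6, 6, 7
Joining the sorted digits gives the result.
Final answer: 14667


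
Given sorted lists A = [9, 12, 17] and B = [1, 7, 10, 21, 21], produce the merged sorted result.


List A: [9, 12, 17]
List B: [1, 7, 10, 21, 21]
Repeatedly compare the front elements and take the smaller:
  9 vs 1 -> take 1
  9 vs 7 -> take 7
  9 vs 10 -> take 9
  12 vs 10 -> take 10
  12 vs 21 -> take 12
  17 vs 21 -> take 17
  A is exhausted; append the rest of B: [21, 21]
Final answer: [1, 7, 9, 10, 12, 17, 21, 21]


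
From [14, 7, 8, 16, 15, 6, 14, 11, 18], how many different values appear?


List all unique values:
Distinct values: [6, 7, 8, 11, 14, 15, 16, 18]
Count = 8
Final answer: 8


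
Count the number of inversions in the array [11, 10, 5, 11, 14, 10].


For each element, count the later elements that are smaller than it:
  11 (index 0): smaller elements after it = [10, 5, 10] -> 3
  10 (index 1): smaller elements after it = [5] -> 1
  5 (index 2): smaller elements after it = [] -> 0
  11 (index 3): smaller elements after it = [10] -> 1
  14 (index 4): smaller elements after it = [10] -> 1
Total inversions = 3 + 1 + 0 + 1 + 1 = 6
Final answer: 6


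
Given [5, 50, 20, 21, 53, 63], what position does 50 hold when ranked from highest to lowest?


Sort descending: [63, 53, 50, 21, 20, 5]
Find 50 in the sorted list.
50 is at position 3.
Final answer: 3


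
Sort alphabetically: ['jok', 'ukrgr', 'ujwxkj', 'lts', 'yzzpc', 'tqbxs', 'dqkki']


Compare strings character by character (the first differing letter decides):
  'dqkki' < 'jok' since 'd' < 'j' at position 1
  'jok' < 'lts' since 'j' < 'l' at position 1
  'lts' < 'tqbxs' since 'l' < 't' at position 1
  'tqbxs' < 'ujwxkj' since 't' < 'u' at position 1
  'ujwxkj' < 'ukrgr' since 'j' < 'k' at position 2
  'ukrgr' < 'yzzpc' since 'u' < 'y' at position 1
Chaining these comparisons gives the alphabetical order.
Final answer: ['dqkki', 'jok', 'lts', 'tqbxs', 'ujwxkj', 'ukrgr', 'yzzpc']


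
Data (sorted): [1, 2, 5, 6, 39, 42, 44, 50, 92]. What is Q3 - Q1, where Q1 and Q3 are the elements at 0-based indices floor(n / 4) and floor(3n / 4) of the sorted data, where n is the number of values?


The data has n = 9 elements.
Q1 index = floor(9 / 4) = floor(2.25) = 2; Q3 index = floor(3 * 9 / 4) = floor(6.75) = 6
Q1 = element at index 2 = 5
Q3 = element at index 6 = 44
IQR = 44 - 5 = 39
Final answer: 39


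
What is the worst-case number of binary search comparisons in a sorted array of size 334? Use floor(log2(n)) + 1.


Binary search halves the search space each step.
Maximum comparisons = floor(log2(334)) + 1
log2(334) = 8.3837
floor(log2(334)) = 8, so 8 + 1 = 9
Final answer: 9


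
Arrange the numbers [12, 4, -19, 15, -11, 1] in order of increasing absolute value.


Compute absolute values:
  |12| = 12
  |4| = 4
  |-19| = 19
  |15| = 15
  |-11| = 11
  |1| = 1
Absolute values in increasing order: 1 < 4 < 11 < 12 < 15 < 19
Listing the original numbers in that order gives the answer.
Final answer: [1, 4, -11, 12, 15, -19]


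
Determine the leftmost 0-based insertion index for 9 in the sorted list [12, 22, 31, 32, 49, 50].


List is sorted: [12, 22, 31, 32, 49, 50]
We need the leftmost position where 9 can be inserted, i.e. the first index whose element is >= 9 (or the end of the list if none is).
Binary search with low=0, high=6 (0-based indices):
  low=0, high=6, mid=3: a[3]=32 >= 9, so high = 3
  low=0, high=3, mid=1: a[1]=22 >= 9, so high = 1
  low=0, high=1, mid=0: a[0]=12 >= 9, so high = 0
Now low = high = 0, so the insertion index is 0.
Final answer: 0


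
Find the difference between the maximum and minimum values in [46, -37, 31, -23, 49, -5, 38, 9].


Maximum value: 49
Minimum value: -37
Range = 49 - (-37) = 86
Final answer: 86


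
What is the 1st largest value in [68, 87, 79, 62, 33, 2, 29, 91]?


Sort descending: [91, 87, 79, 68, 62, 33, 29, 2]
The 1st element (1-indexed) is at index 0.
Value = 91
Final answer: 91


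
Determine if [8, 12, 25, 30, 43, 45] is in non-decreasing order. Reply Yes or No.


Check consecutive pairs:
  8 <= 12? True
  12 <= 25? True
  25 <= 30? True
  30 <= 43? True
  43 <= 45? True
Every consecutive pair is in order, so the list is non-decreasing.
Final answer: Yes


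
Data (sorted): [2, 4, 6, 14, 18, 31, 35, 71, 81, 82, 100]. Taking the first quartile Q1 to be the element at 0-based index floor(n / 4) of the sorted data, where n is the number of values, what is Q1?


The list has n = 11 elements.
Q1 index = floor(11 / 4) = floor(2.75) = 2
Counting from index 0 in the sorted data, the element at index 2 is 6.
Final answer: 6


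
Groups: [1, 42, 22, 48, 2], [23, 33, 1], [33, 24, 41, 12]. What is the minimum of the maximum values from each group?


Find max of each group:
  Group 1: [1, 42, 22, 48, 2] -> max = 48
  Group 2: [23, 33, 1] -> max = 33
  Group 3: [33, 24, 41, 12] -> max = 41
Maxes: [48, 33, 41]
Minimum of maxes = 33
Final answer: 33


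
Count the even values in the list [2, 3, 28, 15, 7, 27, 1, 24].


Check each element:
  2 is even
  3 is odd
  28 is even
  15 is odd
  7 is odd
  27 is odd
  1 is odd
  24 is even
Evens: [2, 28, 24]
Count of evens = 3
Final answer: 3


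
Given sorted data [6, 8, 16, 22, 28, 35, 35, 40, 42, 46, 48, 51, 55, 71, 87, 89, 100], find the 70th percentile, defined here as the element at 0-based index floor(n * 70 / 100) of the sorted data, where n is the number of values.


The dataset has n = 17 elements.
Index = floor(17 * 70 / 100) = floor(1190 / 100) = floor(11.9) = 11
Counting from index 0 in the sorted data, the element at index 11 is 51.
Final answer: 51


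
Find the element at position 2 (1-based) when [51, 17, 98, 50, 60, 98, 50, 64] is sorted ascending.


Sort ascending: [17, 50, 50, 51, 60, 64, 98, 98]
The 2nd element (1-indexed) is at index 1.
Value = 50
Final answer: 50


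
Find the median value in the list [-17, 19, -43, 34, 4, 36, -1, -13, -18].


First, sort the list: [-43, -18, -17, -13, -1, 4, 19, 34, 36]
The list has 9 elements (odd count).
The middle index is 4 (0-based), and the element there is -1.
Final answer: -1


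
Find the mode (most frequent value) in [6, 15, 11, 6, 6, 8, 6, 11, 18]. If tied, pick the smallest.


Count the frequency of each value:
  6 appears 4 time(s)
  8 appears 1 time(s)
  11 appears 2 time(s)
  15 appears 1 time(s)
  18 appears 1 time(s)
Maximum frequency is 4.
Only 6 reaches that frequency, so it is the mode.
Final answer: 6


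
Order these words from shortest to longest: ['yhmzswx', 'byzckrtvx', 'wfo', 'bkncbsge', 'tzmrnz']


Compute lengths:
  'yhmzswx' has length 7
  'byzckrtvx' has length 9
  'wfo' has length 3
  'bkncbsge' has length 8
  'tzmrnz' has length 6
Lengths in increasing order: 3 < 6 < 7 < 8 < 9
Listing the words in that order gives the answer.
Final answer: ['wfo', 'tzmrnz', 'yhmzswx', 'bkncbsge', 'byzckrtvx']


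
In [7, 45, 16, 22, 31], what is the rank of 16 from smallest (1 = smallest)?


Sort ascending: [7, 16, 22, 31, 45]
Find 16 in the sorted list.
16 is at position 2 (1-indexed).
Final answer: 2


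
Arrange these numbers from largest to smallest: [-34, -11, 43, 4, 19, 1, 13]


Original list: [-34, -11, 43, 4, 19, 1, 13]
Repeatedly take the largest remaining element:
  Remaining [-34, -11, 43, 4, 19, 1, 13] -> largest is 43
  Remaining [-34, -11, 4, 19, 1, 13] -> largest is 19
  Remaining [-34, -11, 4, 1, 13] -> largest is 13
  Remaining [-34, -11, 4, 1] -> largest is 4
  Remaining [-34, -11, 1] -> largest is 1
  Remaining [-34, -11] -> largest is -11
  Remaining [-34] -> largest is -34
Collecting the picks in order gives the descending list.
Final answer: [43, 19, 13, 4, 1, -11, -34]


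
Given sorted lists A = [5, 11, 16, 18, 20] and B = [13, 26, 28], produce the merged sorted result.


List A: [5, 11, 16, 18, 20]
List B: [13, 26, 28]
Repeatedly compare the front elements and take the smaller:
  5 vs 13 -> take 5
  11 vs 13 -> take 11
  16 vs 13 -> take 13
  16 vs 26 -> take 16
  18 vs 26 -> take 18
  20 vs 26 -> take 20
  A is exhausted; append the rest of B: [26, 28]
Final answer: [5, 11, 13, 16, 18, 20, 26, 28]


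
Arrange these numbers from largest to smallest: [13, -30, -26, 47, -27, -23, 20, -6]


Original list: [13, -30, -26, 47, -27, -23, 20, -6]
Repeatedly take the largest remaining element:
  Remaining [13, -30, -26, 47, -27, -23, 20, -6] -> largest is 47
  Remaining [13, -30, -26, -27, -23, 20, -6] -> largest is 20
  Remaining [13, -30, -26, -27, -23, -6] -> largest is 13
  Remaining [-30, -26, -27, -23, -6] -> largest is -6
  Remaining [-30, -26, -27, -23] -> largest is -23
  Remaining [-30, -26, -27] -> largest is -26
  Remaining [-30, -27] -> largest is -27
  Remaining [-30] -> largest is -30
Collecting the picks in order gives the descending list.
Final answer: [47, 20, 13, -6, -23, -26, -27, -30]
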